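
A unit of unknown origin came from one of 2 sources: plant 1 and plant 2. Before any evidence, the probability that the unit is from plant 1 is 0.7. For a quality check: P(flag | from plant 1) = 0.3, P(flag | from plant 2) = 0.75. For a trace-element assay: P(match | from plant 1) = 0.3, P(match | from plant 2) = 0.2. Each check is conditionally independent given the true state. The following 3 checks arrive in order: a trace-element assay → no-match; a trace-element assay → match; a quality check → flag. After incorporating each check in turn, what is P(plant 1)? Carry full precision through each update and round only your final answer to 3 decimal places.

0.551

Apply Bayes' rule sequentially, carrying P(plant 1) forward.
After a trace-element assay='no-match': P(plant 1) = 0.7·0.7000 / (0.7·0.7000 + 0.8·0.3000) ≈ 0.6712
After a trace-element assay='match': P(plant 1) = 0.3·0.6712 / (0.3·0.6712 + 0.2·0.3288) ≈ 0.7538
After a quality check='flag': P(plant 1) = 0.3·0.7538 / (0.3·0.7538 + 0.75·0.2462) ≈ 0.5506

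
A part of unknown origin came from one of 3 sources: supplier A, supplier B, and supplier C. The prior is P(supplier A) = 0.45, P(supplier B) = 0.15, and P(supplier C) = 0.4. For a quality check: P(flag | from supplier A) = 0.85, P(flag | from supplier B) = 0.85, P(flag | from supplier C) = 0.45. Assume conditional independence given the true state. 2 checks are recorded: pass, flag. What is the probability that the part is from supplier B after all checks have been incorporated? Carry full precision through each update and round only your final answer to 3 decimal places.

After 'pass': normaliser = 0.15·0.4500 + 0.15·0.1500 + 0.55·0.4000; P(supplier A) ≈ 0.2177, P(supplier B) ≈ 0.0726, P(supplier C) ≈ 0.7097
After 'flag': normaliser = 0.85·0.2177 + 0.85·0.0726 + 0.45·0.7097; P(supplier A) ≈ 0.3269, P(supplier B) ≈ 0.1090, P(supplier C) ≈ 0.5641

0.109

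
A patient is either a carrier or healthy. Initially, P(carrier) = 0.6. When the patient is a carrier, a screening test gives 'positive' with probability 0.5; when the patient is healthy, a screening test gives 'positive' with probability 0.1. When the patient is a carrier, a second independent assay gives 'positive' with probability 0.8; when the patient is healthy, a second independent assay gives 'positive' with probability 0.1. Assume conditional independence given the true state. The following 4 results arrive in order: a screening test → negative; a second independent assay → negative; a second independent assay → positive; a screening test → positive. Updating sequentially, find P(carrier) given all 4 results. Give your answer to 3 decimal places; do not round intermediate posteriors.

0.881

After a screening test='negative': P(carrier) = 0.5·0.6000 / (0.5·0.6000 + 0.9·0.4000) ≈ 0.4545
After a second independent assay='negative': P(carrier) = 0.2·0.4545 / (0.2·0.4545 + 0.9·0.5455) ≈ 0.1562
After a second independent assay='positive': P(carrier) = 0.8·0.1562 / (0.8·0.1562 + 0.1·0.8438) ≈ 0.5970
After a screening test='positive': P(carrier) = 0.5·0.5970 / (0.5·0.5970 + 0.1·0.4030) ≈ 0.8811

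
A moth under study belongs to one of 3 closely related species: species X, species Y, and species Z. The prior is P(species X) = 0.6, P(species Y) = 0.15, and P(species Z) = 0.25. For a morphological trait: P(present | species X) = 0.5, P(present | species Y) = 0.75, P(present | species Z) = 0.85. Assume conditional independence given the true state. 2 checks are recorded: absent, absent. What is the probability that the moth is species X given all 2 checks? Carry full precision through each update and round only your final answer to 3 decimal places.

Apply Bayes' rule sequentially, carrying P(species X) forward.
After 'absent': normaliser = 0.5·0.6000 + 0.25·0.1500 + 0.15·0.2500; P(species X) ≈ 0.8000, P(species Y) ≈ 0.1000, P(species Z) ≈ 0.1000
After 'absent': normaliser = 0.5·0.8000 + 0.25·0.1000 + 0.15·0.1000; P(species X) ≈ 0.9091, P(species Y) ≈ 0.0568, P(species Z) ≈ 0.0341

0.909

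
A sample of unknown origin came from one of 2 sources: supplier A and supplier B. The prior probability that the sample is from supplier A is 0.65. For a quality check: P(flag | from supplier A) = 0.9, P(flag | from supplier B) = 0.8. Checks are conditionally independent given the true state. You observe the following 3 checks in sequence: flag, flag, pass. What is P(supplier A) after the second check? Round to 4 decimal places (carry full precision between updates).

After 'flag': P(supplier A) = 0.9·0.6500 / (0.9·0.6500 + 0.8·0.3500) ≈ 0.6763
After 'flag': P(supplier A) = 0.9·0.6763 / (0.9·0.6763 + 0.8·0.3237) ≈ 0.7015

0.7015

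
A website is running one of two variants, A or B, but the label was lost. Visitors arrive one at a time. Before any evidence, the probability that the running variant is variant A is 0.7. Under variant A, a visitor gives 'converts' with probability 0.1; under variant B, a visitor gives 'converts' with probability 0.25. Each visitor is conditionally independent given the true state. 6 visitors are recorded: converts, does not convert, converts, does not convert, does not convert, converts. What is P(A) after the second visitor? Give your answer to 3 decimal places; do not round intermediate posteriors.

0.528

After 'converts': P(A) = 0.1·0.7000 / (0.1·0.7000 + 0.25·0.3000) ≈ 0.4828
After 'does not convert': P(A) = 0.9·0.4828 / (0.9·0.4828 + 0.75·0.5172) ≈ 0.5283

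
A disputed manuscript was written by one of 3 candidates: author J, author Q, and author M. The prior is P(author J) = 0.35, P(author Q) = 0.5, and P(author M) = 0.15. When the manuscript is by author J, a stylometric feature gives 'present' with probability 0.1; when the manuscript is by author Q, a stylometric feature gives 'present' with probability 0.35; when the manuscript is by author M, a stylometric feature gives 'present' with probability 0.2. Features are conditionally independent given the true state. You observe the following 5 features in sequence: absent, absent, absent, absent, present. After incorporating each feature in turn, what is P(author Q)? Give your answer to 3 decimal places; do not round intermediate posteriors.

0.470

After 'absent': normaliser = 0.9·0.3500 + 0.65·0.5000 + 0.8·0.1500; P(author J) ≈ 0.4145, P(author Q) ≈ 0.4276, P(author M) ≈ 0.1579
After 'absent': normaliser = 0.9·0.4145 + 0.65·0.4276 + 0.8·0.1579; P(author J) ≈ 0.4799, P(author Q) ≈ 0.3576, P(author M) ≈ 0.1625
After 'absent': normaliser = 0.9·0.4799 + 0.65·0.3576 + 0.8·0.1625; P(author J) ≈ 0.5437, P(author Q) ≈ 0.2926, P(author M) ≈ 0.1637
After 'absent': normaliser = 0.9·0.5437 + 0.65·0.2926 + 0.8·0.1637; P(author J) ≈ 0.6038, P(author Q) ≈ 0.2347, P(author M) ≈ 0.1615
After 'present': normaliser = 0.1·0.6038 + 0.35·0.2347 + 0.2·0.1615; P(author J) ≈ 0.3454, P(author Q) ≈ 0.4698, P(author M) ≈ 0.1848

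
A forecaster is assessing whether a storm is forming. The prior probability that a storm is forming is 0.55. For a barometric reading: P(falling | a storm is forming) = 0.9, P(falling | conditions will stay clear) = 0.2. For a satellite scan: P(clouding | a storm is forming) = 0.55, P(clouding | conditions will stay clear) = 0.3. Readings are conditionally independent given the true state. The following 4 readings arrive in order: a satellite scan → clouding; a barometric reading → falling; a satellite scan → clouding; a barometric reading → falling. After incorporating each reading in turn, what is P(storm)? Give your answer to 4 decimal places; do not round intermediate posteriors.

After a satellite scan='clouding': P(storm) = 0.55·0.5500 / (0.55·0.5500 + 0.3·0.4500) ≈ 0.6914
After a barometric reading='falling': P(storm) = 0.9·0.6914 / (0.9·0.6914 + 0.2·0.3086) ≈ 0.9098
After a satellite scan='clouding': P(storm) = 0.55·0.9098 / (0.55·0.9098 + 0.3·0.0902) ≈ 0.9487
After a barometric reading='falling': P(storm) = 0.9·0.9487 / (0.9·0.9487 + 0.2·0.0513) ≈ 0.9881

0.9881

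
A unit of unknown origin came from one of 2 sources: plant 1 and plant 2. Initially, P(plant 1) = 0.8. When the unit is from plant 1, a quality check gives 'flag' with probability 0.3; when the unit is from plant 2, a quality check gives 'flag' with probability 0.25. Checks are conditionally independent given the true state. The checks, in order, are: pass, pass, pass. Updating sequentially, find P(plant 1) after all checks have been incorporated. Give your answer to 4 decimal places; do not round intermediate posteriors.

Apply Bayes' rule sequentially, carrying P(plant 1) forward.
After 'pass': P(plant 1) = 0.7·0.8000 / (0.7·0.8000 + 0.75·0.2000) ≈ 0.7887
After 'pass': P(plant 1) = 0.7·0.7887 / (0.7·0.7887 + 0.75·0.2113) ≈ 0.7770
After 'pass': P(plant 1) = 0.7·0.7770 / (0.7·0.7770 + 0.75·0.2230) ≈ 0.7648

0.7648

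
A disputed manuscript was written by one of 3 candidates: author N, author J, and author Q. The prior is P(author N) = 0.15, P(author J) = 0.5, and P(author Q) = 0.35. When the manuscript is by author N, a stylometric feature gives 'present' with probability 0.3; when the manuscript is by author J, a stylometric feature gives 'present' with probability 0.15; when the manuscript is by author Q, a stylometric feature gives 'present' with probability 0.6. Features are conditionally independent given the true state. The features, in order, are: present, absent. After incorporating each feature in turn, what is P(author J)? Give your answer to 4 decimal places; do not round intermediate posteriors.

0.3556

Each posterior becomes the prior for the next update.
After 'present': normaliser = 0.3·0.1500 + 0.15·0.5000 + 0.6·0.3500; P(author N) ≈ 0.1364, P(author J) ≈ 0.2273, P(author Q) ≈ 0.6364
After 'absent': normaliser = 0.7·0.1364 + 0.85·0.2273 + 0.4·0.6364; P(author N) ≈ 0.1757, P(author J) ≈ 0.3556, P(author Q) ≈ 0.4686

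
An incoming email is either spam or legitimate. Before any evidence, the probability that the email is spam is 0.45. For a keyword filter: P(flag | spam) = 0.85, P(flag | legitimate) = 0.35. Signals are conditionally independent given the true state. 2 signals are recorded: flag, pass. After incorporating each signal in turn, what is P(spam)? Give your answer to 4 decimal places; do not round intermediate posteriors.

0.3144

Apply Bayes' rule sequentially, carrying P(spam) forward.
After 'flag': P(spam) = 0.85·0.4500 / (0.85·0.4500 + 0.35·0.5500) ≈ 0.6652
After 'pass': P(spam) = 0.15·0.6652 / (0.15·0.6652 + 0.65·0.3348) ≈ 0.3144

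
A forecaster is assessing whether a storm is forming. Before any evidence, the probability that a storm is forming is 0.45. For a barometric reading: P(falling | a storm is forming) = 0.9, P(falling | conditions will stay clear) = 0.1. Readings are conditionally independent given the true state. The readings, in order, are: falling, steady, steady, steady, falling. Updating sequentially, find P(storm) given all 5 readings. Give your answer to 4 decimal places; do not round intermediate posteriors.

0.0833

After 'falling': P(storm) = 0.9·0.4500 / (0.9·0.4500 + 0.1·0.5500) ≈ 0.8804
After 'steady': P(storm) = 0.1·0.8804 / (0.1·0.8804 + 0.9·0.1196) ≈ 0.4500
After 'steady': P(storm) = 0.1·0.4500 / (0.1·0.4500 + 0.9·0.5500) ≈ 0.0833
After 'steady': P(storm) = 0.1·0.0833 / (0.1·0.0833 + 0.9·0.9167) ≈ 0.0100
After 'falling': P(storm) = 0.9·0.0100 / (0.9·0.0100 + 0.1·0.9900) ≈ 0.0833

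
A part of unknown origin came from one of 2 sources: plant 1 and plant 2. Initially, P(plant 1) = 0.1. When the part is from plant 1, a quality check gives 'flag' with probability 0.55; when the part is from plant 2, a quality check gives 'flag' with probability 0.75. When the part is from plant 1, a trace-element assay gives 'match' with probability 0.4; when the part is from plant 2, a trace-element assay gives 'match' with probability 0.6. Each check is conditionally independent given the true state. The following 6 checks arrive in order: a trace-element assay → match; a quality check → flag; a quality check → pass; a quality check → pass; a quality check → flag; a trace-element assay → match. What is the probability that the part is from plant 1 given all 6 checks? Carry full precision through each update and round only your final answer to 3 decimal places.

After a trace-element assay='match': P(plant 1) = 0.4·0.1000 / (0.4·0.1000 + 0.6·0.9000) ≈ 0.0690
After a quality check='flag': P(plant 1) = 0.55·0.0690 / (0.55·0.0690 + 0.75·0.9310) ≈ 0.0515
After a quality check='pass': P(plant 1) = 0.45·0.0515 / (0.45·0.0515 + 0.25·0.9485) ≈ 0.0891
After a quality check='pass': P(plant 1) = 0.45·0.0891 / (0.45·0.0891 + 0.25·0.9109) ≈ 0.1497
After a quality check='flag': P(plant 1) = 0.55·0.1497 / (0.55·0.1497 + 0.75·0.8503) ≈ 0.1143
After a trace-element assay='match': P(plant 1) = 0.4·0.1143 / (0.4·0.1143 + 0.6·0.8857) ≈ 0.0792

0.079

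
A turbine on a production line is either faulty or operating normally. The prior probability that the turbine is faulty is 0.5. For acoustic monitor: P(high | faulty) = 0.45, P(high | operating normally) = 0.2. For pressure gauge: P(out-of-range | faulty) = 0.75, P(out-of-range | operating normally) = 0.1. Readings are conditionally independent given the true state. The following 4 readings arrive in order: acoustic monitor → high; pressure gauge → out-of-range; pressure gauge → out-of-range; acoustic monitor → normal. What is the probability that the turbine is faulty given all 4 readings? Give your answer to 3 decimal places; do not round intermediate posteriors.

0.989

After acoustic monitor='high': P(faulty) = 0.45·0.5000 / (0.45·0.5000 + 0.2·0.5000) ≈ 0.6923
After pressure gauge='out-of-range': P(faulty) = 0.75·0.6923 / (0.75·0.6923 + 0.1·0.3077) ≈ 0.9441
After pressure gauge='out-of-range': P(faulty) = 0.75·0.9441 / (0.75·0.9441 + 0.1·0.0559) ≈ 0.9922
After acoustic monitor='normal': P(faulty) = 0.55·0.9922 / (0.55·0.9922 + 0.8·0.0078) ≈ 0.9886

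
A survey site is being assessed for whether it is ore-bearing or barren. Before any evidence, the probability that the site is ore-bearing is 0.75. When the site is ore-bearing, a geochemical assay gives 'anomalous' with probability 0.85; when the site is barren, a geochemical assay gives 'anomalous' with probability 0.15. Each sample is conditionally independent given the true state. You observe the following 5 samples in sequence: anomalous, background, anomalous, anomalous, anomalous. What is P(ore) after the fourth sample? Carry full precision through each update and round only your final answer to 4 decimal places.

0.9897

After 'anomalous': P(ore) = 0.85·0.7500 / (0.85·0.7500 + 0.15·0.2500) ≈ 0.9444
After 'background': P(ore) = 0.15·0.9444 / (0.15·0.9444 + 0.85·0.0556) ≈ 0.7500
After 'anomalous': P(ore) = 0.85·0.7500 / (0.85·0.7500 + 0.15·0.2500) ≈ 0.9444
After 'anomalous': P(ore) = 0.85·0.9444 / (0.85·0.9444 + 0.15·0.0556) ≈ 0.9897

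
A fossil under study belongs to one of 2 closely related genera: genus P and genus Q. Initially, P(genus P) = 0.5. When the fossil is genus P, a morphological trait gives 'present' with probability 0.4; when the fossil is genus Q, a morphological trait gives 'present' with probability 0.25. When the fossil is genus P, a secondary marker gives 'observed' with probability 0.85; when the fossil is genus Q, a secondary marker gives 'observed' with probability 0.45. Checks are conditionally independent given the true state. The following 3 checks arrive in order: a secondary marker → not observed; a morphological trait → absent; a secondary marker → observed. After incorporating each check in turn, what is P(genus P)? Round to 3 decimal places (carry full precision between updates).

0.292

Apply Bayes' rule sequentially, carrying P(genus P) forward.
After a secondary marker='not observed': P(genus P) = 0.15·0.5000 / (0.15·0.5000 + 0.55·0.5000) ≈ 0.2143
After a morphological trait='absent': P(genus P) = 0.6·0.2143 / (0.6·0.2143 + 0.75·0.7857) ≈ 0.1791
After a secondary marker='observed': P(genus P) = 0.85·0.1791 / (0.85·0.1791 + 0.45·0.8209) ≈ 0.2918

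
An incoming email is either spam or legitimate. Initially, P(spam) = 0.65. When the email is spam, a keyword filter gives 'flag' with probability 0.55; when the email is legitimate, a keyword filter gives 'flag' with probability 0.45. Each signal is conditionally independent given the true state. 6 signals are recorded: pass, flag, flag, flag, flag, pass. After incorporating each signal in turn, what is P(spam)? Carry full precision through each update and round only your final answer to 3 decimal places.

Apply Bayes' rule sequentially, carrying P(spam) forward.
After 'pass': P(spam) = 0.45·0.6500 / (0.45·0.6500 + 0.55·0.3500) ≈ 0.6031
After 'flag': P(spam) = 0.55·0.6031 / (0.55·0.6031 + 0.45·0.3969) ≈ 0.6500
After 'flag': P(spam) = 0.55·0.6500 / (0.55·0.6500 + 0.45·0.3500) ≈ 0.6942
After 'flag': P(spam) = 0.55·0.6942 / (0.55·0.6942 + 0.45·0.3058) ≈ 0.7350
After 'flag': P(spam) = 0.55·0.7350 / (0.55·0.7350 + 0.45·0.2650) ≈ 0.7722
After 'pass': P(spam) = 0.45·0.7722 / (0.45·0.7722 + 0.55·0.2278) ≈ 0.7350

0.735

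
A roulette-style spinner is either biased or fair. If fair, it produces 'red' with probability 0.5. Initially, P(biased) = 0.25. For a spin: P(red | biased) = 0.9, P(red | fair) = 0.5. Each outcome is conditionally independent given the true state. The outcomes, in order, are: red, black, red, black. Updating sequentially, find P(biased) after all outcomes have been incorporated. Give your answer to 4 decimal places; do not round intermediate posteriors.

Apply Bayes' rule sequentially, carrying P(biased) forward.
After 'red': P(biased) = 0.9·0.2500 / (0.9·0.2500 + 0.5·0.7500) ≈ 0.3750
After 'black': P(biased) = 0.1·0.3750 / (0.1·0.3750 + 0.5·0.6250) ≈ 0.1071
After 'red': P(biased) = 0.9·0.1071 / (0.9·0.1071 + 0.5·0.8929) ≈ 0.1776
After 'black': P(biased) = 0.1·0.1776 / (0.1·0.1776 + 0.5·0.8224) ≈ 0.0414

0.0414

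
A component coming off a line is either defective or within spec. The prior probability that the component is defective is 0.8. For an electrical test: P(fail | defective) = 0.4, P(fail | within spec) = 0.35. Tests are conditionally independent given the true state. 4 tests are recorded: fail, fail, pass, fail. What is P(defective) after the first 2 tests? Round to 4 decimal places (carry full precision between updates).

After 'fail': P(defective) = 0.4·0.8000 / (0.4·0.8000 + 0.35·0.2000) ≈ 0.8205
After 'fail': P(defective) = 0.4·0.8205 / (0.4·0.8205 + 0.35·0.1795) ≈ 0.8393

0.8393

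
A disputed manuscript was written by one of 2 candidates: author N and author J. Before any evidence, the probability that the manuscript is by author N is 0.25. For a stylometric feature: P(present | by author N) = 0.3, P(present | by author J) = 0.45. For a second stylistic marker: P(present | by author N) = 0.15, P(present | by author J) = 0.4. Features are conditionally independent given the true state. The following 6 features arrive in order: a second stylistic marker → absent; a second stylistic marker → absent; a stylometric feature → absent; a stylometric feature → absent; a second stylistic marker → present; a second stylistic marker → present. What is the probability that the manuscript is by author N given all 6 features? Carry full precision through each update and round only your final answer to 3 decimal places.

Each posterior becomes the prior for the next update.
After a second stylistic marker='absent': P(author N) = 0.85·0.2500 / (0.85·0.2500 + 0.6·0.7500) ≈ 0.3208
After a second stylistic marker='absent': P(author N) = 0.85·0.3208 / (0.85·0.3208 + 0.6·0.6792) ≈ 0.4008
After a stylometric feature='absent': P(author N) = 0.7·0.4008 / (0.7·0.4008 + 0.55·0.5992) ≈ 0.4599
After a stylometric feature='absent': P(author N) = 0.7·0.4599 / (0.7·0.4599 + 0.55·0.5401) ≈ 0.5201
After a second stylistic marker='present': P(author N) = 0.15·0.5201 / (0.15·0.5201 + 0.4·0.4799) ≈ 0.2889
After a second stylistic marker='present': P(author N) = 0.15·0.2889 / (0.15·0.2889 + 0.4·0.7111) ≈ 0.1322

0.132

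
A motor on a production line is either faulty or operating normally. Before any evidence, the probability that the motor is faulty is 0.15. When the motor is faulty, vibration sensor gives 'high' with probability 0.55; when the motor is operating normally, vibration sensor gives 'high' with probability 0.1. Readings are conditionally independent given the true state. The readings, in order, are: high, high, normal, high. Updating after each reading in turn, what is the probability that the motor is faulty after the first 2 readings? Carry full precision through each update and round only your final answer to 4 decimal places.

Apply Bayes' rule sequentially, carrying P(faulty) forward.
After 'high': P(faulty) = 0.55·0.1500 / (0.55·0.1500 + 0.1·0.8500) ≈ 0.4925
After 'high': P(faulty) = 0.55·0.4925 / (0.55·0.4925 + 0.1·0.5075) ≈ 0.8422

0.8422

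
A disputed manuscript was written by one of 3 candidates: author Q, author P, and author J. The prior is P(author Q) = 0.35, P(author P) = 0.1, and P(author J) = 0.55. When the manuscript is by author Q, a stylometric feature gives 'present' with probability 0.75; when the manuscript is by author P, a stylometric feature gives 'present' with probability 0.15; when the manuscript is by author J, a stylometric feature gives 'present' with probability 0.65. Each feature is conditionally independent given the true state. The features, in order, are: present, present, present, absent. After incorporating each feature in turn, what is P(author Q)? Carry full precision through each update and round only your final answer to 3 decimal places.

After 'present': normaliser = 0.75·0.3500 + 0.15·0.1000 + 0.65·0.5500; P(author Q) ≈ 0.4134, P(author P) ≈ 0.0236, P(author J) ≈ 0.5630
After 'present': normaliser = 0.75·0.4134 + 0.15·0.0236 + 0.65·0.5630; P(author Q) ≈ 0.4563, P(author P) ≈ 0.0052, P(author J) ≈ 0.5385
After 'present': normaliser = 0.75·0.4563 + 0.15·0.0052 + 0.65·0.5385; P(author Q) ≈ 0.4938, P(author P) ≈ 0.0011, P(author J) ≈ 0.5051
After 'absent': normaliser = 0.25·0.4938 + 0.85·0.0011 + 0.35·0.5051; P(author Q) ≈ 0.4099, P(author P) ≈ 0.0032, P(author J) ≈ 0.5870

0.410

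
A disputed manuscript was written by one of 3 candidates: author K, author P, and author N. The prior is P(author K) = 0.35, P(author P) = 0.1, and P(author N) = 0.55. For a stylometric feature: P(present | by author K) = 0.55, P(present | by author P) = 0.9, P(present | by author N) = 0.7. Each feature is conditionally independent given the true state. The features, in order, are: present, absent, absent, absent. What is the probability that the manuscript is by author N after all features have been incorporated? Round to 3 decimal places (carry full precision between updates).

0.371

Each posterior becomes the prior for the next update.
After 'present': normaliser = 0.55·0.3500 + 0.9·0.1000 + 0.7·0.5500; P(author K) ≈ 0.2884, P(author P) ≈ 0.1348, P(author N) ≈ 0.5768
After 'absent': normaliser = 0.45·0.2884 + 0.1·0.1348 + 0.3·0.5768; P(author K) ≈ 0.4103, P(author P) ≈ 0.0426, P(author N) ≈ 0.5471
After 'absent': normaliser = 0.45·0.4103 + 0.1·0.0426 + 0.3·0.5471; P(author K) ≈ 0.5230, P(author P) ≈ 0.0121, P(author N) ≈ 0.4649
After 'absent': normaliser = 0.45·0.5230 + 0.1·0.0121 + 0.3·0.4649; P(author K) ≈ 0.6259, P(author P) ≈ 0.0032, P(author N) ≈ 0.3709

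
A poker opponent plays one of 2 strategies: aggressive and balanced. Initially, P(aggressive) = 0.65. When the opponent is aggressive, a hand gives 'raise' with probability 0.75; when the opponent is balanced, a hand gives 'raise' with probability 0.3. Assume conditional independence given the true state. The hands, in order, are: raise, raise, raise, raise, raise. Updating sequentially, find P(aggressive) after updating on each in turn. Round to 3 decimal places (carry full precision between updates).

After 'raise': P(aggressive) = 0.75·0.6500 / (0.75·0.6500 + 0.3·0.3500) ≈ 0.8228
After 'raise': P(aggressive) = 0.75·0.8228 / (0.75·0.8228 + 0.3·0.1772) ≈ 0.9207
After 'raise': P(aggressive) = 0.75·0.9207 / (0.75·0.9207 + 0.3·0.0793) ≈ 0.9667
After 'raise': P(aggressive) = 0.75·0.9667 / (0.75·0.9667 + 0.3·0.0333) ≈ 0.9864
After 'raise': P(aggressive) = 0.75·0.9864 / (0.75·0.9864 + 0.3·0.0136) ≈ 0.9945

0.995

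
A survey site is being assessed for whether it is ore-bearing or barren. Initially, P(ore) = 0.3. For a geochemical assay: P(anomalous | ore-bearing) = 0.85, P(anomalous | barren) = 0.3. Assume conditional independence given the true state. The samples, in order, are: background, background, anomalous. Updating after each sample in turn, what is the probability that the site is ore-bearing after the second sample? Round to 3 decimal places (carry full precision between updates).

0.019

After 'background': P(ore) = 0.15·0.3000 / (0.15·0.3000 + 0.7·0.7000) ≈ 0.0841
After 'background': P(ore) = 0.15·0.0841 / (0.15·0.0841 + 0.7·0.9159) ≈ 0.0193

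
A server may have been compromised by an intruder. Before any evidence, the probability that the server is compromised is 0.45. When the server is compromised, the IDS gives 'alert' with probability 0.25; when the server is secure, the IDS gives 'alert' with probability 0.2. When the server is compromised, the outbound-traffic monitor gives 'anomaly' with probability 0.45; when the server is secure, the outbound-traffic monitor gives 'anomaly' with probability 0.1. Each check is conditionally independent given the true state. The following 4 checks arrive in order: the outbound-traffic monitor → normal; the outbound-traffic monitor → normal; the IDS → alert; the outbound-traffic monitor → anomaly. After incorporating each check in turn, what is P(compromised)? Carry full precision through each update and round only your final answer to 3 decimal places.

After the outbound-traffic monitor='normal': P(compromised) = 0.55·0.4500 / (0.55·0.4500 + 0.9·0.5500) ≈ 0.3333
After the outbound-traffic monitor='normal': P(compromised) = 0.55·0.3333 / (0.55·0.3333 + 0.9·0.6667) ≈ 0.2340
After the IDS='alert': P(compromised) = 0.25·0.2340 / (0.25·0.2340 + 0.2·0.7660) ≈ 0.2764
After the outbound-traffic monitor='anomaly': P(compromised) = 0.45·0.2764 / (0.45·0.2764 + 0.1·0.7236) ≈ 0.6322

0.632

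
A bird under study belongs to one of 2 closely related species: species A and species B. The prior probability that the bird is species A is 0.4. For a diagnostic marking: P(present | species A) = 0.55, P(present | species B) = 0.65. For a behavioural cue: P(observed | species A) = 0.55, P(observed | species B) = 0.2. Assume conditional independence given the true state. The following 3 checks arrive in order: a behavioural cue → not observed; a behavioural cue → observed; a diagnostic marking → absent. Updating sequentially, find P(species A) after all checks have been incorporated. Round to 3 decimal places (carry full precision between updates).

0.570

After a behavioural cue='not observed': P(species A) = 0.45·0.4000 / (0.45·0.4000 + 0.8·0.6000) ≈ 0.2727
After a behavioural cue='observed': P(species A) = 0.55·0.2727 / (0.55·0.2727 + 0.2·0.7273) ≈ 0.5077
After a diagnostic marking='absent': P(species A) = 0.45·0.5077 / (0.45·0.5077 + 0.35·0.4923) ≈ 0.5701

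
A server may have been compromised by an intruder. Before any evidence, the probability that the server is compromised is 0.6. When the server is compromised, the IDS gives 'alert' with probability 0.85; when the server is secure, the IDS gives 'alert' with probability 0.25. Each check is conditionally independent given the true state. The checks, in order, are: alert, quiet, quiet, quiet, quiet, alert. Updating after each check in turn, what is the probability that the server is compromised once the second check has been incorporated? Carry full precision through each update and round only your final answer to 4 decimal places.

0.5050

After 'alert': P(compromised) = 0.85·0.6000 / (0.85·0.6000 + 0.25·0.4000) ≈ 0.8361
After 'quiet': P(compromised) = 0.15·0.8361 / (0.15·0.8361 + 0.75·0.1639) ≈ 0.5050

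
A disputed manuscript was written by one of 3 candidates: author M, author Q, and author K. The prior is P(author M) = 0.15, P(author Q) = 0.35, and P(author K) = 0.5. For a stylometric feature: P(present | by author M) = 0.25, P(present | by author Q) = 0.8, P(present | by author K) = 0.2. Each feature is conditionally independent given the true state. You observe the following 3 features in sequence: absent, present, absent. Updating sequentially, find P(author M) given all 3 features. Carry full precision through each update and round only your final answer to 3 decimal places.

After 'absent': normaliser = 0.75·0.1500 + 0.2·0.3500 + 0.8·0.5000; P(author M) ≈ 0.1931, P(author Q) ≈ 0.1202, P(author K) ≈ 0.6867
After 'present': normaliser = 0.25·0.1931 + 0.8·0.1202 + 0.2·0.6867; P(author M) ≈ 0.1714, P(author Q) ≈ 0.3412, P(author K) ≈ 0.4874
After 'absent': normaliser = 0.75·0.1714 + 0.2·0.3412 + 0.8·0.4874; P(author M) ≈ 0.2191, P(author Q) ≈ 0.1163, P(author K) ≈ 0.6646

0.219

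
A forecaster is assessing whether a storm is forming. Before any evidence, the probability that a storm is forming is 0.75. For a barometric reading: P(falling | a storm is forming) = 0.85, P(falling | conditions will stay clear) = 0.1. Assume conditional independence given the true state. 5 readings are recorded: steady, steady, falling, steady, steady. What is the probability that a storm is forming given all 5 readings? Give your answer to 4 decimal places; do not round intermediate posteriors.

0.0193

After 'steady': P(storm) = 0.15·0.7500 / (0.15·0.7500 + 0.9·0.2500) ≈ 0.3333
After 'steady': P(storm) = 0.15·0.3333 / (0.15·0.3333 + 0.9·0.6667) ≈ 0.0769
After 'falling': P(storm) = 0.85·0.0769 / (0.85·0.0769 + 0.1·0.9231) ≈ 0.4146
After 'steady': P(storm) = 0.15·0.4146 / (0.15·0.4146 + 0.9·0.5854) ≈ 0.1056
After 'steady': P(storm) = 0.15·0.1056 / (0.15·0.1056 + 0.9·0.8944) ≈ 0.0193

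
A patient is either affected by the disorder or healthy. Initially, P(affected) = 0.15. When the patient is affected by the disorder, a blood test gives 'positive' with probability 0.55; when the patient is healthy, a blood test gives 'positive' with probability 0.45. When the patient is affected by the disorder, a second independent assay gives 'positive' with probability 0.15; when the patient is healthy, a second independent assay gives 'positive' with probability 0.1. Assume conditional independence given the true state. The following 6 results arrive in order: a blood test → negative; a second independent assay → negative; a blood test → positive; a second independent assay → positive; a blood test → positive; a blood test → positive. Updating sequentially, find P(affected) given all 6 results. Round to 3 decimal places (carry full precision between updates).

0.272

Apply Bayes' rule sequentially, carrying P(affected) forward.
After a blood test='negative': P(affected) = 0.45·0.1500 / (0.45·0.1500 + 0.55·0.8500) ≈ 0.1262
After a second independent assay='negative': P(affected) = 0.85·0.1262 / (0.85·0.1262 + 0.9·0.8738) ≈ 0.1200
After a blood test='positive': P(affected) = 0.55·0.1200 / (0.55·0.1200 + 0.45·0.8800) ≈ 0.1429
After a second independent assay='positive': P(affected) = 0.15·0.1429 / (0.15·0.1429 + 0.1·0.8571) ≈ 0.2000
After a blood test='positive': P(affected) = 0.55·0.2000 / (0.55·0.2000 + 0.45·0.8000) ≈ 0.2340
After a blood test='positive': P(affected) = 0.55·0.2340 / (0.55·0.2340 + 0.45·0.7660) ≈ 0.2719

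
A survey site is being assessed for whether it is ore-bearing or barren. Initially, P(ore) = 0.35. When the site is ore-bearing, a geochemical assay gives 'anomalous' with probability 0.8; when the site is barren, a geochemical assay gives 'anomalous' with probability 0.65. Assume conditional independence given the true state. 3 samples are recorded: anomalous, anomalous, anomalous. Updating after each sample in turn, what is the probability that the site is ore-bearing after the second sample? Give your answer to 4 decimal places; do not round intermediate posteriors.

0.4492

Each posterior becomes the prior for the next update.
After 'anomalous': P(ore) = 0.8·0.3500 / (0.8·0.3500 + 0.65·0.6500) ≈ 0.3986
After 'anomalous': P(ore) = 0.8·0.3986 / (0.8·0.3986 + 0.65·0.6014) ≈ 0.4492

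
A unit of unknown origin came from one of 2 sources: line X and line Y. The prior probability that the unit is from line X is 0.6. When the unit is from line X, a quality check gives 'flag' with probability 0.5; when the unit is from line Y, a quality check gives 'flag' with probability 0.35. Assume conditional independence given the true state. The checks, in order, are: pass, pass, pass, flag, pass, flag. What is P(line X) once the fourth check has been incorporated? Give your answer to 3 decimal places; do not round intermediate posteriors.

0.494

After 'pass': P(line X) = 0.5·0.6000 / (0.5·0.6000 + 0.65·0.4000) ≈ 0.5357
After 'pass': P(line X) = 0.5·0.5357 / (0.5·0.5357 + 0.65·0.4643) ≈ 0.4702
After 'pass': P(line X) = 0.5·0.4702 / (0.5·0.4702 + 0.65·0.5298) ≈ 0.4057
After 'flag': P(line X) = 0.5·0.4057 / (0.5·0.4057 + 0.35·0.5943) ≈ 0.4938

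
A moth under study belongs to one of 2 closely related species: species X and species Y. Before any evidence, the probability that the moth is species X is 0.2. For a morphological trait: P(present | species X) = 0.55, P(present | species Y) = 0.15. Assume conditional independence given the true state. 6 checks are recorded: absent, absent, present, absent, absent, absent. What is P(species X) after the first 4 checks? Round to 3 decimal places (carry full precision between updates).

After 'absent': P(species X) = 0.45·0.2000 / (0.45·0.2000 + 0.85·0.8000) ≈ 0.1169
After 'absent': P(species X) = 0.45·0.1169 / (0.45·0.1169 + 0.85·0.8831) ≈ 0.0655
After 'present': P(species X) = 0.55·0.0655 / (0.55·0.0655 + 0.15·0.9345) ≈ 0.2044
After 'absent': P(species X) = 0.45·0.2044 / (0.45·0.2044 + 0.85·0.7956) ≈ 0.1197

0.120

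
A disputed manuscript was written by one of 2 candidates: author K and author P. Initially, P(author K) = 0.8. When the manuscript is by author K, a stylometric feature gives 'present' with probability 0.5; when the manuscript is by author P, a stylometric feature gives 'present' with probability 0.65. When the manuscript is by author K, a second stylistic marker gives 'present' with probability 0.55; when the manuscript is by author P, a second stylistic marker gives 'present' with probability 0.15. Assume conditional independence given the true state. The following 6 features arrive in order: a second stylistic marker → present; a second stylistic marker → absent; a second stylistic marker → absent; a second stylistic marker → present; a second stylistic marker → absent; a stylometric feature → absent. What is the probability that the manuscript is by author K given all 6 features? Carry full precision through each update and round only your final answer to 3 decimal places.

After a second stylistic marker='present': P(author K) = 0.55·0.8000 / (0.55·0.8000 + 0.15·0.2000) ≈ 0.9362
After a second stylistic marker='absent': P(author K) = 0.45·0.9362 / (0.45·0.9362 + 0.85·0.0638) ≈ 0.8859
After a second stylistic marker='absent': P(author K) = 0.45·0.8859 / (0.45·0.8859 + 0.85·0.1141) ≈ 0.8043
After a second stylistic marker='present': P(author K) = 0.55·0.8043 / (0.55·0.8043 + 0.15·0.1957) ≈ 0.9378
After a second stylistic marker='absent': P(author K) = 0.45·0.9378 / (0.45·0.9378 + 0.85·0.0622) ≈ 0.8886
After a stylometric feature='absent': P(author K) = 0.5·0.8886 / (0.5·0.8886 + 0.35·0.1114) ≈ 0.9194

0.919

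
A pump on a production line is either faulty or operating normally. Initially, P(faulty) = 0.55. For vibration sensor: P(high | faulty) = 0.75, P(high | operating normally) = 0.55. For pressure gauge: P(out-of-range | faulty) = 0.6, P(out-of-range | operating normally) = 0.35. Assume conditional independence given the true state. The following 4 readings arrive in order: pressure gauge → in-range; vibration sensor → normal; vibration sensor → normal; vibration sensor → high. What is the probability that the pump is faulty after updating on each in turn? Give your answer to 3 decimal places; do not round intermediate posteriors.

Each posterior becomes the prior for the next update.
After pressure gauge='in-range': P(faulty) = 0.4·0.5500 / (0.4·0.5500 + 0.65·0.4500) ≈ 0.4293
After vibration sensor='normal': P(faulty) = 0.25·0.4293 / (0.25·0.4293 + 0.45·0.5707) ≈ 0.2947
After vibration sensor='normal': P(faulty) = 0.25·0.2947 / (0.25·0.2947 + 0.45·0.7053) ≈ 0.1884
After vibration sensor='high': P(faulty) = 0.75·0.1884 / (0.75·0.1884 + 0.55·0.8116) ≈ 0.2404

0.240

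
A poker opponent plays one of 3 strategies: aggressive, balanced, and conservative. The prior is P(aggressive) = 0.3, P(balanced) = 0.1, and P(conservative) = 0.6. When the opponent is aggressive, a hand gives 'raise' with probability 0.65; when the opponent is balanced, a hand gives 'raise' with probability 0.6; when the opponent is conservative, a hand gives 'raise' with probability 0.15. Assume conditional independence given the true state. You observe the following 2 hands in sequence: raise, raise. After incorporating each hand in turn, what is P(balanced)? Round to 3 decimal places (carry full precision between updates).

After 'raise': normaliser = 0.65·0.3000 + 0.6·0.1000 + 0.15·0.6000; P(aggressive) ≈ 0.5652, P(balanced) ≈ 0.1739, P(conservative) ≈ 0.2609
After 'raise': normaliser = 0.65·0.5652 + 0.6·0.1739 + 0.15·0.2609; P(aggressive) ≈ 0.7191, P(balanced) ≈ 0.2043, P(conservative) ≈ 0.0766

0.204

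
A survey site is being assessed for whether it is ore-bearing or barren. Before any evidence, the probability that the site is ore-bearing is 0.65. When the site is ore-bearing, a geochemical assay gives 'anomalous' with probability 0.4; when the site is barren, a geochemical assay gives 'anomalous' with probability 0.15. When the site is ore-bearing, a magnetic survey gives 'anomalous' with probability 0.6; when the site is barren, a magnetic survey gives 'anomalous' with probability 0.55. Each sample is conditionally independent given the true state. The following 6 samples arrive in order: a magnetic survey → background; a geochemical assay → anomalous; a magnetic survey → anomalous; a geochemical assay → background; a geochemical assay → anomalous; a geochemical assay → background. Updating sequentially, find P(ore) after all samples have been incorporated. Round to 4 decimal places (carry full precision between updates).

0.8645

After a magnetic survey='background': P(ore) = 0.4·0.6500 / (0.4·0.6500 + 0.45·0.3500) ≈ 0.6228
After a geochemical assay='anomalous': P(ore) = 0.4·0.6228 / (0.4·0.6228 + 0.15·0.3772) ≈ 0.8149
After a magnetic survey='anomalous': P(ore) = 0.6·0.8149 / (0.6·0.8149 + 0.55·0.1851) ≈ 0.8277
After a geochemical assay='background': P(ore) = 0.6·0.8277 / (0.6·0.8277 + 0.85·0.1723) ≈ 0.7722
After a geochemical assay='anomalous': P(ore) = 0.4·0.7722 / (0.4·0.7722 + 0.15·0.2278) ≈ 0.9004
After a geochemical assay='background': P(ore) = 0.6·0.9004 / (0.6·0.9004 + 0.85·0.0996) ≈ 0.8645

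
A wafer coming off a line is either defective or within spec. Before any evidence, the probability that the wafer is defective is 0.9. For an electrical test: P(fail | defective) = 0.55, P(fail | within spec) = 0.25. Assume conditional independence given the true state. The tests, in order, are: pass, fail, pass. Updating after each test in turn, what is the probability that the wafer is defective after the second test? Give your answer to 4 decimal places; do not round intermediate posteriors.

After 'pass': P(defective) = 0.45·0.9000 / (0.45·0.9000 + 0.75·0.1000) ≈ 0.8438
After 'fail': P(defective) = 0.55·0.8438 / (0.55·0.8438 + 0.25·0.1562) ≈ 0.9224

0.9224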